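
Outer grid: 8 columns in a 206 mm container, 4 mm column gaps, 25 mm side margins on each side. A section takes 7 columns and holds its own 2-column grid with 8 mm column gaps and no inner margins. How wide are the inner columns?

64 mm

Take off 50 mm of margins, leaving 156 mm.
8 columns + 7 column gaps: 8c + 7·4 = 156.
8c = 156 − 28 = 128, so c = 16 mm.
7-column span = 7·16 + 6·4 = 136 mm.
136 − 1·8 = 128; ÷2 gives d = 64 mm.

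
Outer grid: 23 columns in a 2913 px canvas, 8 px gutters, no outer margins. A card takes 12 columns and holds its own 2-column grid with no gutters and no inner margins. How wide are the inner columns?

23 columns + 22 gutters: 23c + 22·8 = 2913.
23c = 2913 − 176 = 2737, so c = 119 px.
12-column span = 12·119 + 11·8 = 1516 px.
2d = 1516 → d = 758 px.

758 px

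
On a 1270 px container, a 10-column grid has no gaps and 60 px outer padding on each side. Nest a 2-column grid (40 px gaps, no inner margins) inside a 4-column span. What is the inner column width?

210 px

Take off 120 px of margins, leaving 1150 px.
1150 / 10 = 115 px per column.
With no gaps, 4 columns span 4·115 = 460 px.
2 columns + 1 gap: 2d + 1·40 = 460.
2d = 460 − 40 = 420, so d = 210 px.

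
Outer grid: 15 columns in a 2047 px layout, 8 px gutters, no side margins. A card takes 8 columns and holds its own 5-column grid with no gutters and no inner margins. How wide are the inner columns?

217.6 px

15 columns + 14 gutters: 15c + 14·8 = 2047.
15c = 2047 − 112 = 1935, so c = 129 px.
8-column span = 8·129 + 7·8 = 1088 px.
1088 / 5 = 217.6 px per column.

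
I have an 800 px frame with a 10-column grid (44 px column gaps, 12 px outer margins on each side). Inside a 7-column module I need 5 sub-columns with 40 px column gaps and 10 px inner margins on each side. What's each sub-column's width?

70 px

Take off 24 px of margins, leaving 776 px.
10 columns + 9 column gaps: 10c + 9·44 = 776.
10c = 776 − 396 = 380, so c = 38 px.
7-column span = 7·38 + 6·44 = 530 px.
Inner content = 530 − 2·10 = 510 px.
Subtracting 4 column gaps of 40 leaves 350 for 5 columns, so d = 70 px.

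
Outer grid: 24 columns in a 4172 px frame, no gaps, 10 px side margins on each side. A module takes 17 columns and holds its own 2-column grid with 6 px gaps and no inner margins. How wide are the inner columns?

Inside the margins: 4172 − 20 = 4152 px.
24c = 4152 → c = 173 px.
With no gaps, 17 columns span 17·173 = 2941 px.
2d + 1·6 = 2941 → 2d = 2935 → d = 1467.5 px.

1467.5 px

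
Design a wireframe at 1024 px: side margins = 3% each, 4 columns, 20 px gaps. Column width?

Each margin = 3% of 1024 = 30.72 px; content = 1024 − 2·30.72 = 962.56 px.
962.56 − 3·20 = 902.56; ÷4 gives c = 225.64 px.

225.64 px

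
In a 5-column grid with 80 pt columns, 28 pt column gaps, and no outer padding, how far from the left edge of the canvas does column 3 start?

Each column+gutter stride is 108 pt; with no margin, 2 of them is 216 pt.

216 pt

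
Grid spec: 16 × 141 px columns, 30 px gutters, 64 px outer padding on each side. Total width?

Total width: 2·64 + 16·141 + 15·30 = 2834 px.

2834 px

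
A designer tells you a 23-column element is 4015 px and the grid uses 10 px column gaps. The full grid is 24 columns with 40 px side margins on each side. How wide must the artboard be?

4270 px

4015 − 22·10 = 3795; ÷23 gives c = 165 px.
Total width: 2·40 + 24·165 + 23·10 = 4270 px.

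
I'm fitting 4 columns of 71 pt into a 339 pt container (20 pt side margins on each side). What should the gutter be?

Subtract both margins: 339 − 2·20 = 299 pt.
4·71 + 3g = 299 → 3g = 15 → g = 5 pt.

5 pt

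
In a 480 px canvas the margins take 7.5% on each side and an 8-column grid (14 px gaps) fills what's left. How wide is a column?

38.75 px

Each margin = 7.5% of 480 = 36 px; content = 480 − 2·36 = 408 px.
Subtracting 7 gaps of 14 leaves 310 for 8 columns, so c = 38.75 px.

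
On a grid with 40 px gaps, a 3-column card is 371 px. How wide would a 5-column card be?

645 px

3 columns + 2 gaps: 3c + 2·40 = 371.
3c = 371 − 80 = 291, so c = 97 px.
5 columns plus 4 gaps: 485 + 160 = 645 px.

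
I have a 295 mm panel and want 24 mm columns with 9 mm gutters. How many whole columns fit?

9 columns

k columns need k·24 + (k−1)·9 = k·33 − 9.
k·33 − 9 ≤ 295 → k ≤ 304 / 33 ≈ 9.21, so k = 9.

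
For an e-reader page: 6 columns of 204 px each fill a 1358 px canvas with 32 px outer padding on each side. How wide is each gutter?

Take off 64 px of margins, leaving 1294 px.
Columns use 1224 px, leaving 70 px across 5 gutters = 14 px each.

14 px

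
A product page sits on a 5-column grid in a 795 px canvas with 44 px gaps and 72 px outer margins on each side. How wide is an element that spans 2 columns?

Inside the margins: 795 − 144 = 651 px.
651 − 4·44 = 475; ÷5 gives c = 95 px.
Span of 2: 2·95 + 1·44 = 190 + 44 = 234 px.

234 px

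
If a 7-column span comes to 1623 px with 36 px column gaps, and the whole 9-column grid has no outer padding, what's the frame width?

7 columns + 6 column gaps: 7c + 6·36 = 1623.
7c = 1623 − 216 = 1407, so c = 201 px.
Summing: 1809 + 288 = 2097 px.

2097 px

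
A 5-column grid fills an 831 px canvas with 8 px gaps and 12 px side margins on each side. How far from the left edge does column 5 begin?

664 px

Inside the margins: 831 − 24 = 807 px.
Subtracting 4 gaps of 8 leaves 775 for 5 columns, so c = 155 px.
Column 5 starts at margin + 4·(column + gutter) = 12 + 4·163 = 664 px.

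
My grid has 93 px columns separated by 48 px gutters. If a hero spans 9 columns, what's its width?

1221 px

Span of 9: 9·93 + 8·48 = 837 + 384 = 1221 px.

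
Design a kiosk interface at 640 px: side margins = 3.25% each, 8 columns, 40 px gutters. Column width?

Margins: 3.25% × 640 = 20.8 px each, so content = 640 − 41.6 = 598.4 px.
8c + 7·40 = 598.4 → 8c = 318.4 → c = 39.8 px.

39.8 px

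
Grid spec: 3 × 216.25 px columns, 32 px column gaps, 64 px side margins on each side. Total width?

840.75 px

Total width: 2·64 + 3·216.25 + 2·32 = 840.75 px.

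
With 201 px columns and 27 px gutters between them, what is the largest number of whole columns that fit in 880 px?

3 columns

Each extra column adds 201 + 27 = 228 px.
(880 + 27) / 228 = 3.98, so 3 columns fit.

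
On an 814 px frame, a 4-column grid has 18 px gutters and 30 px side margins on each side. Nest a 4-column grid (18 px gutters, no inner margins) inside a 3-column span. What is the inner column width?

Take off 60 px of margins, leaving 754 px.
Subtracting 3 gutters of 18 leaves 700 for 4 columns, so c = 175 px.
3-column span = 3·175 + 2·18 = 561 px.
561 − 3·18 = 507; ÷4 gives d = 126.75 px.

126.75 px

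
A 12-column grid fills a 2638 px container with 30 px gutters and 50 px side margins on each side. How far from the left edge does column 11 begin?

2190 px

Content = 2638 − 2·50 = 2538 px.
12 columns + 11 gutters: 12c + 11·30 = 2538.
12c = 2538 − 330 = 2208, so c = 184 px.
Before column 11: the margin + 10 columns + 10 gutters.
Offset = 50 + 10·(184 + 30) = 50 + 2140 = 2190 px.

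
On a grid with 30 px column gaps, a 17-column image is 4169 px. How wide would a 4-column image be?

958 px

4169 − 16·30 = 3689; ÷17 gives c = 217 px.
4-column span = 4·217 + 3·30 = 958 px.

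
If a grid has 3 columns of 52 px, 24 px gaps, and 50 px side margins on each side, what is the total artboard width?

304 px

Total width: 2·50 + 3·52 + 2·24 = 304 px.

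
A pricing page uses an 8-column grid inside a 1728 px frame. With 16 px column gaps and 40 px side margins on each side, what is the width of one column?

192 px

Inside the margins: 1728 − 80 = 1648 px.
Subtracting 7 column gaps of 16 leaves 1536 for 8 columns, so c = 192 px.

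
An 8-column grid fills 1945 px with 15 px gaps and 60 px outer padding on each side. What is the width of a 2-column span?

445 px

Content width = 1945 − 2·60 = 1825 px.
8 columns + 7 gaps: 8c + 7·15 = 1825.
8c = 1825 − 105 = 1720, so c = 215 px.
2-column span = 2·215 + 1·15 = 445 px.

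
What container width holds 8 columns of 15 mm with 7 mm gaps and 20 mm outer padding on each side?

209 mm

Total width: 2·20 + 8·15 + 7·7 = 209 mm.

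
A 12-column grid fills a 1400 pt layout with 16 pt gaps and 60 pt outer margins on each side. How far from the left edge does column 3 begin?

Subtract both margins: 1400 − 2·60 = 1280 pt.
Subtracting 11 gaps of 16 leaves 1104 for 12 columns, so c = 92 pt.
Before column 3: the margin + 2 columns + 2 gaps.
Offset = 60 + 2·(92 + 16) = 60 + 216 = 276 pt.

276 pt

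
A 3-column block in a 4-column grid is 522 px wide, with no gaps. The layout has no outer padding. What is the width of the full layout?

696 px

With no gaps, each column is 522/3 = 174 px.
Layout = 4·174 = 696 = 696 px.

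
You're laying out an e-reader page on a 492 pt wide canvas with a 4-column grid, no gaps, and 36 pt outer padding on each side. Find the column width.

105 pt

Inside the margins: 492 − 72 = 420 pt.
With no gaps, each column is 420/4 = 105 pt.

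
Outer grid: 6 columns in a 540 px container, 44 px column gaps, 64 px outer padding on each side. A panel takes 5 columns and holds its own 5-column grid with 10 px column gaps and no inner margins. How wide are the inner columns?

59.2 px

Inside the margins: 540 − 128 = 412 px.
6 columns + 5 column gaps: 6c + 5·44 = 412.
6c = 412 − 220 = 192, so c = 32 px.
5 columns plus 4 column gaps: 160 + 176 = 336 px.
Subtracting 4 column gaps of 10 leaves 296 for 5 columns, so d = 59.2 px.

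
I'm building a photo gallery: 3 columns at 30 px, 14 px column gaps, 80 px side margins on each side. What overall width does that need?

278 px

Container = 2·80 + 3·30 + 2·14 = 160 + 90 + 28 = 278 px.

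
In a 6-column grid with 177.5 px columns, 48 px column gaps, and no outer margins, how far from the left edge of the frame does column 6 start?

No margin, so column 6 starts at 5·(column + gutter) = 5·225.5 = 1127.5 px.

1127.5 px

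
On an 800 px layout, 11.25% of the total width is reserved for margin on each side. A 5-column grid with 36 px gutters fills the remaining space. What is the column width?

Each margin = 11.25% of 800 = 90 px; content = 800 − 2·90 = 620 px.
5 columns + 4 gutters: 5c + 4·36 = 620.
5c = 620 − 144 = 476, so c = 95.2 px.

95.2 px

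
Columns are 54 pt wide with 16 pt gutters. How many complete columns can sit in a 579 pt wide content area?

8 columns

8 columns: 8·54 + 7·16 = 544 pt ≤ 579.
9 columns: 614 pt > 579. So 8.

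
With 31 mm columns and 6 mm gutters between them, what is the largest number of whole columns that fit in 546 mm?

14 columns

k columns need k·31 + (k−1)·6 = k·37 − 6.
k·37 − 6 ≤ 546 → k ≤ 552 / 37 ≈ 14.92, so k = 14.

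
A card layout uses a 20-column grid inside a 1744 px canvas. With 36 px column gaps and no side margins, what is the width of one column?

53 px

Subtracting 19 column gaps of 36 leaves 1060 for 20 columns, so c = 53 px.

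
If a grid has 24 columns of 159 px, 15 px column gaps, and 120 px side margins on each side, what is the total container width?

4401 px

Adding margins, columns and gutters: 240 + 3816 + 345 = 4401 px.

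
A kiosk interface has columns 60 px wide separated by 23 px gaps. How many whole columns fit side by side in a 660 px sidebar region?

8 columns

Each extra column adds 60 + 23 = 83 px.
(660 + 23) / 83 = 8.23, so 8 columns fit.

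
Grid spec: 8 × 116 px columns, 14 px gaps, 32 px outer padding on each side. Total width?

1090 px

Total width: 2·32 + 8·116 + 7·14 = 1090 px.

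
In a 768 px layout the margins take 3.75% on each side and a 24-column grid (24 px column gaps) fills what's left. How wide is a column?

6.6 px

Margins: 3.75% × 768 = 28.8 px each, so content = 768 − 57.6 = 710.4 px.
710.4 − 23·24 = 158.4; ÷24 gives c = 6.6 px.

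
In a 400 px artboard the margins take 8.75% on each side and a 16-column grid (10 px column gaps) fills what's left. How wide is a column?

11.25 px

Margins: 8.75% × 400 = 35 px each, so content = 400 − 70 = 330 px.
16c + 15·10 = 330 → 16c = 180 → c = 11.25 px.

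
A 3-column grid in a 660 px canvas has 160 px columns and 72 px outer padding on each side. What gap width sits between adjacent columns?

18 px

Inside the margins: 660 − 144 = 516 px.
Columns use 480 px, leaving 36 px across 2 gaps = 18 px each.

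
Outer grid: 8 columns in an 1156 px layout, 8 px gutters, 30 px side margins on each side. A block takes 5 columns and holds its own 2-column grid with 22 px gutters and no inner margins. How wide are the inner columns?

Subtract both margins: 1156 − 2·30 = 1096 px.
1096 − 7·8 = 1040; ÷8 gives c = 130 px.
Span of 5: 5·130 + 4·8 = 650 + 32 = 682 px.
2 columns + 1 gutter: 2d + 1·22 = 682.
2d = 682 − 22 = 660, so d = 330 px.

330 px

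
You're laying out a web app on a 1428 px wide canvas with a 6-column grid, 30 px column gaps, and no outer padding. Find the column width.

6c + 5·30 = 1428 → 6c = 1278 → c = 213 px.

213 px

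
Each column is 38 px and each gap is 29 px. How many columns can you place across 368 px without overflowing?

5 columns

5 columns: 5·38 + 4·29 = 306 px ≤ 368.
6 columns: 373 px > 368. So 5.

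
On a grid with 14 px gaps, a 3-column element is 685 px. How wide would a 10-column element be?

3 columns + 2 gaps: 3c + 2·14 = 685.
3c = 685 − 28 = 657, so c = 219 px.
10 columns plus 9 gaps: 2190 + 126 = 2316 px.

2316 px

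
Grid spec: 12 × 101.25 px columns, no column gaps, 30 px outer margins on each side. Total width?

Total width: 2·30 + 12·101.25 = 1275 px.

1275 px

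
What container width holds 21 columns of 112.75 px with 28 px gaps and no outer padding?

2927.75 px

Summing: 2367.75 + 560 = 2927.75 px.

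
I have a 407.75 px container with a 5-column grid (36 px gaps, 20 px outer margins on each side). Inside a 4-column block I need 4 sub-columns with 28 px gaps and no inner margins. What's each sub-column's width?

50.75 px

Take off 40 px of margins, leaving 367.75 px.
5 columns + 4 gaps: 5c + 4·36 = 367.75.
5c = 367.75 − 144 = 223.75, so c = 44.75 px.
4-column span = 4·44.75 + 3·36 = 287 px.
287 − 3·28 = 203; ÷4 gives d = 50.75 px.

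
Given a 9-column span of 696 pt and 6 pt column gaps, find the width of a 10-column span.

774 pt

9 columns + 8 column gaps: 9c + 8·6 = 696.
9c = 696 − 48 = 648, so c = 72 pt.
10 columns plus 9 column gaps: 720 + 54 = 774 pt.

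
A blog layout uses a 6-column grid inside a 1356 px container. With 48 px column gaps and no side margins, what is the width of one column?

186 px

Subtracting 5 column gaps of 48 leaves 1116 for 6 columns, so c = 186 px.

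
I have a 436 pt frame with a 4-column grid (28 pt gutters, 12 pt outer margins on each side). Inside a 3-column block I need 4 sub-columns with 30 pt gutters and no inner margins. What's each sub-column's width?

Subtract both margins: 436 − 2·12 = 412 pt.
4c + 3·28 = 412 → 4c = 328 → c = 82 pt.
Span of 3: 3·82 + 2·28 = 246 + 56 = 302 pt.
302 − 3·30 = 212; ÷4 gives d = 53 pt.

53 pt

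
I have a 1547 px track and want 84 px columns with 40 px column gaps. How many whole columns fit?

Each extra column adds 84 + 40 = 124 px.
(1547 + 40) / 124 = 12.80, so 12 columns fit.

12 columns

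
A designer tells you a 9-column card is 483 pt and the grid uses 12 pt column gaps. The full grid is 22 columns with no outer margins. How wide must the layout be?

1198 pt

9 columns + 8 column gaps: 9c + 8·12 = 483.
9c = 483 − 96 = 387, so c = 43 pt.
Summing: 946 + 252 = 1198 pt.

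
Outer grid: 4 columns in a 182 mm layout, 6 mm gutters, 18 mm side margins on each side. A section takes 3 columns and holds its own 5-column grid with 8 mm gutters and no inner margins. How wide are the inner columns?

Take off 36 mm of margins, leaving 146 mm.
146 − 3·6 = 128; ÷4 gives c = 32 mm.
3 columns plus 2 gutters: 96 + 12 = 108 mm.
5d + 4·8 = 108 → 5d = 76 → d = 15.2 mm.

15.2 mm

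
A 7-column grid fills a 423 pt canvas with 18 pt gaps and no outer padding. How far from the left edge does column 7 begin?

378 pt

Subtracting 6 gaps of 18 leaves 315 for 7 columns, so c = 45 pt.
No margin, so column 7 starts at 6·(column + gutter) = 6·63 = 378 pt.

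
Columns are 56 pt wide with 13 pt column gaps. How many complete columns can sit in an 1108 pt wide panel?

16 columns

16 columns: 16·56 + 15·13 = 1091 pt ≤ 1108.
17 columns: 1160 pt > 1108. So 16.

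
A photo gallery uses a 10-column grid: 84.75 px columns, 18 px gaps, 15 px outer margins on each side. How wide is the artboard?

Artboard = 2·15 + 10·84.75 + 9·18 = 30 + 847.5 + 162 = 1039.5 px.

1039.5 px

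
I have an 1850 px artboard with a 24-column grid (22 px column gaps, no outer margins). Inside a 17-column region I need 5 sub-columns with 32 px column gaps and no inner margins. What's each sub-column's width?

Subtracting 23 column gaps of 22 leaves 1344 for 24 columns, so c = 56 px.
17 columns plus 16 column gaps: 952 + 352 = 1304 px.
5d + 4·32 = 1304 → 5d = 1176 → d = 235.2 px.

235.2 px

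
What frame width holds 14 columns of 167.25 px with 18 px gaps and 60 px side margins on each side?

Frame = 2·60 + 14·167.25 + 13·18 = 120 + 2341.5 + 234 = 2695.5 px.

2695.5 px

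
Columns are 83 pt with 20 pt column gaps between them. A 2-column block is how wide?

186 pt

Span of 2: 2·83 + 1·20 = 166 + 20 = 186 pt.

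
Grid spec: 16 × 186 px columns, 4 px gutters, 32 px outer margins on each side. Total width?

Layout = 2·32 + 16·186 + 15·4 = 64 + 2976 + 60 = 3100 px.

3100 px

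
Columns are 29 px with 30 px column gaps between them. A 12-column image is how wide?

12-column span = 12·29 + 11·30 = 678 px.

678 px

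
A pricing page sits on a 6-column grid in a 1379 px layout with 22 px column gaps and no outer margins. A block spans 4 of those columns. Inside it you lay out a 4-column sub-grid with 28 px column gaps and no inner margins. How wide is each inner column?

6c + 5·22 = 1379 → 6c = 1269 → c = 211.5 px.
Span of 4: 4·211.5 + 3·22 = 846 + 66 = 912 px.
Subtracting 3 column gaps of 28 leaves 828 for 4 columns, so d = 207 px.

207 px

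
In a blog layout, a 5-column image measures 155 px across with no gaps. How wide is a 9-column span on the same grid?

With no gaps, each column is 155/5 = 31 px.
With no gaps, 9 columns span 9·31 = 279 px.

279 px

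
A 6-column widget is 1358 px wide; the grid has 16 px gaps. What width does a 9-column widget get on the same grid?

2045 px

Subtracting 5 gaps of 16 leaves 1278 for 6 columns, so c = 213 px.
9-column span = 9·213 + 8·16 = 2045 px.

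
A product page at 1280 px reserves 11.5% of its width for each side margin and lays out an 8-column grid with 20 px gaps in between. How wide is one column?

1280 × (1 − 2·11.5%) = 1280 × 77% = 985.6 px for the columns.
8 columns + 7 gaps: 8c + 7·20 = 985.6.
8c = 985.6 − 140 = 845.6, so c = 105.7 px.

105.7 px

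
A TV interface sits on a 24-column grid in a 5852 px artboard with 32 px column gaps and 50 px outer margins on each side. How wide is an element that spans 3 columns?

Content width = 5852 − 2·50 = 5752 px.
5752 − 23·32 = 5016; ÷24 gives c = 209 px.
3 columns plus 2 column gaps: 627 + 64 = 691 px.

691 px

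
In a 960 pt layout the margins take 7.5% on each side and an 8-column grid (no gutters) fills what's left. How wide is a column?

Each margin = 7.5% of 960 = 72 pt; content = 960 − 2·72 = 816 pt.
816 / 8 = 102 pt per column.

102 pt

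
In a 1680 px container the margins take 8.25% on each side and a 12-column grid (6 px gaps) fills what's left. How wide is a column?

Margins: 8.25% × 1680 = 138.6 px each, so content = 1680 − 277.2 = 1402.8 px.
12 columns + 11 gaps: 12c + 11·6 = 1402.8.
12c = 1402.8 − 66 = 1336.8, so c = 111.4 px.

111.4 px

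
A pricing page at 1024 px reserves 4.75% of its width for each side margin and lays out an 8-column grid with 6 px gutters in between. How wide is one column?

Each margin = 4.75% of 1024 = 48.64 px; content = 1024 − 2·48.64 = 926.72 px.
Subtracting 7 gutters of 6 leaves 884.72 for 8 columns, so c = 110.59 px.

110.59 px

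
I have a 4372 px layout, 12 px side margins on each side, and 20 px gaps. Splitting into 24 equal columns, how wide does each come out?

Inside the margins: 4372 − 24 = 4348 px.
Subtracting 23 gaps of 20 leaves 3888 for 24 columns, so c = 162 px.

162 px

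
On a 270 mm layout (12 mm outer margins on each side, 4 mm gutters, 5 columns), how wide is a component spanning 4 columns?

Take off 24 mm of margins, leaving 246 mm.
246 − 4·4 = 230; ÷5 gives c = 46 mm.
4-column span = 4·46 + 3·4 = 196 mm.

196 mm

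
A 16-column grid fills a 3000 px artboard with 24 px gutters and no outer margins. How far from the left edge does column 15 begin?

2646 px

16c + 15·24 = 3000 → 16c = 2640 → c = 165 px.
No margin, so column 15 starts at 14·(column + gutter) = 14·189 = 2646 px.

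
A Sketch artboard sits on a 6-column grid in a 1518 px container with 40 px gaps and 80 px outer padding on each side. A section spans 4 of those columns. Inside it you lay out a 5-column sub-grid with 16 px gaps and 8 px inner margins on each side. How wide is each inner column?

162.4 px

Outer content = 1518 − 2·80 = 1358 px.
1358 − 5·40 = 1158; ÷6 gives c = 193 px.
4-column span = 4·193 + 3·40 = 892 px.
Inner content = 892 − 2·8 = 876 px.
876 − 4·16 = 812; ÷5 gives d = 162.4 px.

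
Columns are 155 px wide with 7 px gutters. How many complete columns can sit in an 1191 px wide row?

7 columns

Each extra column adds 155 + 7 = 162 px.
(1191 + 7) / 162 = 7.40, so 7 columns fit.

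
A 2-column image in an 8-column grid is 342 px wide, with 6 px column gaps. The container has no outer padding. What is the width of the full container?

Subtracting 1 column gap of 6 leaves 336 for 2 columns, so c = 168 px.
Total width: 8·168 + 7·6 = 1386 px.

1386 px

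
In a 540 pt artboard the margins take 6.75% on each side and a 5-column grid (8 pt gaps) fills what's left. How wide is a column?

87.02 pt

540 × (1 − 2·6.75%) = 540 × 86.5% = 467.1 pt for the columns.
467.1 − 4·8 = 435.1; ÷5 gives c = 87.02 pt.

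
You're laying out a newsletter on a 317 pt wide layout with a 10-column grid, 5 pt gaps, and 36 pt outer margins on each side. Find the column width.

20 pt

Inside the margins: 317 − 72 = 245 pt.
245 − 9·5 = 200; ÷10 gives c = 20 pt.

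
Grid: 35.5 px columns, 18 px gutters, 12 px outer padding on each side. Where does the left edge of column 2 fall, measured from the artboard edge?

65.5 px

Each column+gutter stride is 53.5 px; 1 of them past the 12 px margin is 12 + 53.5 = 65.5 px.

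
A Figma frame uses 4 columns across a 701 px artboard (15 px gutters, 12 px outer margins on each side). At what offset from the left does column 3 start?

358 px

Subtract both margins: 701 − 2·12 = 677 px.
Subtracting 3 gutters of 15 leaves 632 for 4 columns, so c = 158 px.
Each column+gutter stride is 173 px; 2 of them past the 12 px margin is 12 + 346 = 358 px.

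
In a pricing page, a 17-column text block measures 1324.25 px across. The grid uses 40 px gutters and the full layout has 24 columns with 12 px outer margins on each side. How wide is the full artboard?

1910 px

Subtracting 16 gutters of 40 leaves 684.25 for 17 columns, so c = 40.25 px.
Total width: 2·12 + 24·40.25 + 23·40 = 1910 px.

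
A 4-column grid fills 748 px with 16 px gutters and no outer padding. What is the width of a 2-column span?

366 px

4c + 3·16 = 748 → 4c = 700 → c = 175 px.
Span of 2: 2·175 + 1·16 = 350 + 16 = 366 px.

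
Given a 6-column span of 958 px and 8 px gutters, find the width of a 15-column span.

Subtracting 5 gutters of 8 leaves 918 for 6 columns, so c = 153 px.
Span of 15: 15·153 + 14·8 = 2295 + 112 = 2407 px.

2407 px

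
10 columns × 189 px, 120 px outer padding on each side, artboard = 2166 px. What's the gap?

4 px

Take off 240 px of margins, leaving 1926 px.
10·189 + 9g = 1926 → 9g = 36 → g = 4 px.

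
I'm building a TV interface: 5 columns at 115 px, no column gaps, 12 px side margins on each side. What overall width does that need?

Summing: 24 + 575 = 599 px.

599 px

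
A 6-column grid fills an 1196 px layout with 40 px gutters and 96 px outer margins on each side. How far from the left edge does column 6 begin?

966 px

Inside the margins: 1196 − 192 = 1004 px.
Subtracting 5 gutters of 40 leaves 804 for 6 columns, so c = 134 px.
Column 6 starts at margin + 5·(column + gutter) = 96 + 5·174 = 966 px.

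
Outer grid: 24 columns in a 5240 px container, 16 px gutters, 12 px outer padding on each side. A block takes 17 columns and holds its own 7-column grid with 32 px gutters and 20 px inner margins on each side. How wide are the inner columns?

Inside the margins: 5240 − 24 = 5216 px.
5216 − 23·16 = 4848; ÷24 gives c = 202 px.
Span of 17: 17·202 + 16·16 = 3434 + 256 = 3690 px.
Inner content = 3690 − 2·20 = 3650 px.
7d + 6·32 = 3650 → 7d = 3458 → d = 494 px.

494 px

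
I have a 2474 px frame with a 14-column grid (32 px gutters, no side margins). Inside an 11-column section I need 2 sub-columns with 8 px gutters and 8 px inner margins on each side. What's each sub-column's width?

2474 − 13·32 = 2058; ÷14 gives c = 147 px.
11-column span = 11·147 + 10·32 = 1937 px.
Inner content = 1937 − 2·8 = 1921 px.
2d + 1·8 = 1921 → 2d = 1913 → d = 956.5 px.

956.5 px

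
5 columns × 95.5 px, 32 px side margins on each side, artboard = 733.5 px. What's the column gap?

48 px

Take off 64 px of margins, leaving 669.5 px.
5 columns take 5·95.5 = 477.5 px; remaining 192 splits into 4 column gaps.
g = 192 / 4 = 48 px.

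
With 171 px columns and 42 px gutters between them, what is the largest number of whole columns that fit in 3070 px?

Each extra column adds 171 + 42 = 213 px.
(3070 + 42) / 213 = 14.61, so 14 columns fit.

14 columns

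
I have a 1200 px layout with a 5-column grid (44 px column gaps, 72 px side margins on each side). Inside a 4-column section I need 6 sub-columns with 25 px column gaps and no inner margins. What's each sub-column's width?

118.5 px

Subtract both margins: 1200 − 2·72 = 1056 px.
5 columns + 4 column gaps: 5c + 4·44 = 1056.
5c = 1056 − 176 = 880, so c = 176 px.
4 columns plus 3 column gaps: 704 + 132 = 836 px.
Subtracting 5 column gaps of 25 leaves 711 for 6 columns, so d = 118.5 px.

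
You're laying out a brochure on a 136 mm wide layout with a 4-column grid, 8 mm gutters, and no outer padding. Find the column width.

Subtracting 3 gutters of 8 leaves 112 for 4 columns, so c = 28 mm.

28 mm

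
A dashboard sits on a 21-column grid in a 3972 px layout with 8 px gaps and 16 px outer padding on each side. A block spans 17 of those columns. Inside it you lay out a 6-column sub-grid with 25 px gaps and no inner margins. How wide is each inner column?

510.5 px

Outer content = 3972 − 2·16 = 3940 px.
3940 − 20·8 = 3780; ÷21 gives c = 180 px.
17-column span = 17·180 + 16·8 = 3188 px.
6 columns + 5 gaps: 6d + 5·25 = 3188.
6d = 3188 − 125 = 3063, so d = 510.5 px.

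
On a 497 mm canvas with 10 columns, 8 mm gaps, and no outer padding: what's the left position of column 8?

353.5 mm

Subtracting 9 gaps of 8 leaves 425 for 10 columns, so c = 42.5 mm.
Before column 8: 7 columns + 7 gaps.
Offset = 7·(42.5 + 8) = 7·50.5 = 353.5 mm.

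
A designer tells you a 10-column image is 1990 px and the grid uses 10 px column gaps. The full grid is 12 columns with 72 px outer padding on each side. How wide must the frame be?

2534 px

1990 − 9·10 = 1900; ÷10 gives c = 190 px.
Frame = 2·72 + 12·190 + 11·10 = 144 + 2280 + 110 = 2534 px.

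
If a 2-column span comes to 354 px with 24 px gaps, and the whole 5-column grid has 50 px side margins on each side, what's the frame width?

Subtracting 1 gap of 24 leaves 330 for 2 columns, so c = 165 px.
Total width: 2·50 + 5·165 + 4·24 = 1021 px.

1021 px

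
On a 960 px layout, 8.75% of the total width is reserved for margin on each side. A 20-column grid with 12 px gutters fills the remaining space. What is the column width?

Each margin = 8.75% of 960 = 84 px; content = 960 − 2·84 = 792 px.
Subtracting 19 gutters of 12 leaves 564 for 20 columns, so c = 28.2 px.

28.2 px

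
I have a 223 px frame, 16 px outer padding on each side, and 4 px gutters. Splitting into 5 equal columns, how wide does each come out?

Content width = 223 − 2·16 = 191 px.
5c + 4·4 = 191 → 5c = 175 → c = 35 px.

35 px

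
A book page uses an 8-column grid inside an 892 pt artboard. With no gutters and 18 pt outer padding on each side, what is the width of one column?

107 pt

Inside the margins: 892 − 36 = 856 pt.
856 / 8 = 107 pt per column.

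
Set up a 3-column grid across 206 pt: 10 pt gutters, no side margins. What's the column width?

62 pt

3c + 2·10 = 206 → 3c = 186 → c = 62 pt.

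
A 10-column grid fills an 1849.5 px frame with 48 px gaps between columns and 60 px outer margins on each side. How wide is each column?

Subtract both margins: 1849.5 − 2·60 = 1729.5 px.
10c + 9·48 = 1729.5 → 10c = 1297.5 → c = 129.75 px.

129.75 px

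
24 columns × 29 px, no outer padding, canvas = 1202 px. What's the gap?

22 px

24·29 + 23g = 1202 → 23g = 506 → g = 22 px.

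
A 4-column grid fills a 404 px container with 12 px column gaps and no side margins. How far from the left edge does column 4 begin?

404 − 3·12 = 368; ÷4 gives c = 92 px.
No margin, so column 4 starts at 3·(column + gutter) = 3·104 = 312 px.

312 px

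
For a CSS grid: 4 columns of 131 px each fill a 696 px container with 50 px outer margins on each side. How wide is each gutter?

24 px

Take off 100 px of margins, leaving 596 px.
Columns use 524 px, leaving 72 px across 3 gutters = 24 px each.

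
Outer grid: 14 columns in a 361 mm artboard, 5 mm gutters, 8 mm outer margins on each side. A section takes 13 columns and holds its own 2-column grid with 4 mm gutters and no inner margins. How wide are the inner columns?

Outer content = 361 − 2·8 = 345 mm.
345 − 13·5 = 280; ÷14 gives c = 20 mm.
13-column span = 13·20 + 12·5 = 320 mm.
2 columns + 1 gutter: 2d + 1·4 = 320.
2d = 320 − 4 = 316, so d = 158 mm.

158 mm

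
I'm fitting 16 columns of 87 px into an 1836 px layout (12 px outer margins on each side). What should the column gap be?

Subtract both margins: 1836 − 2·12 = 1812 px.
16 columns take 16·87 = 1392 px; remaining 420 splits into 15 column gaps.
g = 420 / 15 = 28 px.

28 px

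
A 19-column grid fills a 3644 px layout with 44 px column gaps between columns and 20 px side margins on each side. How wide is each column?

148 px

Content width = 3644 − 2·20 = 3604 px.
19c + 18·44 = 3604 → 19c = 2812 → c = 148 px.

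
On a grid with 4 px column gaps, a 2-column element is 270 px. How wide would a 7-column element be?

955 px

Subtracting 1 column gap of 4 leaves 266 for 2 columns, so c = 133 px.
7-column span = 7·133 + 6·4 = 955 px.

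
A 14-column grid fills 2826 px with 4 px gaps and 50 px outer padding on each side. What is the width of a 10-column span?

Subtract both margins: 2826 − 2·50 = 2726 px.
14 columns + 13 gaps: 14c + 13·4 = 2726.
14c = 2726 − 52 = 2674, so c = 191 px.
10-column span = 10·191 + 9·4 = 1946 px.

1946 px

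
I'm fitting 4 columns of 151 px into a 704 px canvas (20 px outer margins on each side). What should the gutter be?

Take off 40 px of margins, leaving 664 px.
4·151 + 3g = 664 → 3g = 60 → g = 20 px.

20 px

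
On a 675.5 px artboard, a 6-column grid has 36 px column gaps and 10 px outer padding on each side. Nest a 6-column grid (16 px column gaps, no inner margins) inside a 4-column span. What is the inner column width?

57.5 px

Inside the margins: 675.5 − 20 = 655.5 px.
6c + 5·36 = 655.5 → 6c = 475.5 → c = 79.25 px.
4 columns plus 3 column gaps: 317 + 108 = 425 px.
425 − 5·16 = 345; ÷6 gives d = 57.5 px.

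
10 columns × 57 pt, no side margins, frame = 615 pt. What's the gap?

10 columns take 10·57 = 570 pt; remaining 45 splits into 9 gaps.
g = 45 / 9 = 5 pt.

5 pt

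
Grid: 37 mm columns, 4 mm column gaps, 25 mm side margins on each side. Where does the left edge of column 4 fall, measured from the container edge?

Each column+gutter stride is 41 mm; 3 of them past the 25 mm margin is 25 + 123 = 148 mm.

148 mm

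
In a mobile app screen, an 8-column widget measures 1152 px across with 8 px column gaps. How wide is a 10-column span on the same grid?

1442 px

1152 − 7·8 = 1096; ÷8 gives c = 137 px.
10 columns plus 9 column gaps: 1370 + 72 = 1442 px.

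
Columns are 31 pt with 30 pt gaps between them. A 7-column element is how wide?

397 pt

7-column span = 7·31 + 6·30 = 397 pt.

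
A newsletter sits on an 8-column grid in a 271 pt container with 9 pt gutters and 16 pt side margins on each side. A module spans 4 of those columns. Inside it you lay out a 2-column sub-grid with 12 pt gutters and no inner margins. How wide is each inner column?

Outer content = 271 − 2·16 = 239 pt.
8 columns + 7 gutters: 8c + 7·9 = 239.
8c = 239 − 63 = 176, so c = 22 pt.
Span of 4: 4·22 + 3·9 = 88 + 27 = 115 pt.
2 columns + 1 gutter: 2d + 1·12 = 115.
2d = 115 − 12 = 103, so d = 51.5 pt.

51.5 pt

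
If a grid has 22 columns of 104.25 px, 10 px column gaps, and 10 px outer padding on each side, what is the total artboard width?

2523.5 px

Adding margins, columns and gutters: 20 + 2293.5 + 210 = 2523.5 px.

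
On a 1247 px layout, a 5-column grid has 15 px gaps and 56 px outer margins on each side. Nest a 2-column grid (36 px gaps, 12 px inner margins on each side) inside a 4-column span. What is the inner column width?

422.5 px

Take off 112 px of margins, leaving 1135 px.
1135 − 4·15 = 1075; ÷5 gives c = 215 px.
4 columns plus 3 gaps: 860 + 45 = 905 px.
Inner content = 905 − 2·12 = 881 px.
Subtracting 1 gap of 36 leaves 845 for 2 columns, so d = 422.5 px.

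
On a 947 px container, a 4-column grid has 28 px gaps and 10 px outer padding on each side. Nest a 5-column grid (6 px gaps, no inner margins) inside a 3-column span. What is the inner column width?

Subtract both margins: 947 − 2·10 = 927 px.
4c + 3·28 = 927 → 4c = 843 → c = 210.75 px.
3 columns plus 2 gaps: 632.25 + 56 = 688.25 px.
Subtracting 4 gaps of 6 leaves 664.25 for 5 columns, so d = 132.85 px.

132.85 px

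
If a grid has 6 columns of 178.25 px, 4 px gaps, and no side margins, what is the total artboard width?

Total width: 6·178.25 + 5·4 = 1089.5 px.

1089.5 px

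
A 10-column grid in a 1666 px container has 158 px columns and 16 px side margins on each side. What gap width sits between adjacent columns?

Content width = 1666 − 2·16 = 1634 px.
10·158 + 9g = 1634 → 9g = 54 → g = 6 px.

6 px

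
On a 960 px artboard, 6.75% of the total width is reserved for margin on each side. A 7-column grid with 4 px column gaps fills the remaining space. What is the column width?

115.2 px

960 × (1 − 2·6.75%) = 960 × 86.5% = 830.4 px for the columns.
Subtracting 6 column gaps of 4 leaves 806.4 for 7 columns, so c = 115.2 px.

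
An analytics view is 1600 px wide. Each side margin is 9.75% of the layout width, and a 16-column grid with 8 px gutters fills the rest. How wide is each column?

Margins: 9.75% × 1600 = 156 px each, so content = 1600 − 312 = 1288 px.
16c + 15·8 = 1288 → 16c = 1168 → c = 73 px.

73 px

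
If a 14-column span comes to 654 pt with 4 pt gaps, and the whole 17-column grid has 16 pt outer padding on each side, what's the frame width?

14 columns + 13 gaps: 14c + 13·4 = 654.
14c = 654 − 52 = 602, so c = 43 pt.
Frame = 2·16 + 17·43 + 16·4 = 32 + 731 + 64 = 827 pt.

827 pt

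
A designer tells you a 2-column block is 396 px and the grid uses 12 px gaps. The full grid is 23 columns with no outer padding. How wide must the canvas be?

4680 px

2 columns + 1 gap: 2c + 1·12 = 396.
2c = 396 − 12 = 384, so c = 192 px.
Summing: 4416 + 264 = 4680 px.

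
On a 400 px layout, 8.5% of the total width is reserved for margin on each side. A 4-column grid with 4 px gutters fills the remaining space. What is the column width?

Each margin = 8.5% of 400 = 34 px; content = 400 − 2·34 = 332 px.
4 columns + 3 gutters: 4c + 3·4 = 332.
4c = 332 − 12 = 320, so c = 80 px.

80 px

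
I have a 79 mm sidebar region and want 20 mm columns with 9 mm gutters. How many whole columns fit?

3 columns

Each extra column adds 20 + 9 = 29 mm.
(79 + 9) / 29 = 3.03, so 3 columns fit.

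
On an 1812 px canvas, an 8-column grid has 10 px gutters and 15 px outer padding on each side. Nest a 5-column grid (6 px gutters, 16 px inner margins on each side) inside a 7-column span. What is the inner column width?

300.4 px

Outer content = 1812 − 2·15 = 1782 px.
1782 − 7·10 = 1712; ÷8 gives c = 214 px.
7 columns plus 6 gutters: 1498 + 60 = 1558 px.
Inner content = 1558 − 2·16 = 1526 px.
5d + 4·6 = 1526 → 5d = 1502 → d = 300.4 px.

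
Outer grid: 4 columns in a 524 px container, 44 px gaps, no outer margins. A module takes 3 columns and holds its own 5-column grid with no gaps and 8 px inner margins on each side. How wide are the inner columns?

73.2 px

4c + 3·44 = 524 → 4c = 392 → c = 98 px.
3 columns plus 2 gaps: 294 + 88 = 382 px.
Inner content = 382 − 2·8 = 366 px.
5d = 366 → d = 73.2 px.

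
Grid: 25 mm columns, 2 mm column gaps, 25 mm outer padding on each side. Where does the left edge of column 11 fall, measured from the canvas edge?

Before column 11: the margin + 10 columns + 10 column gaps.
Offset = 25 + 10·(25 + 2) = 25 + 270 = 295 mm.

295 mm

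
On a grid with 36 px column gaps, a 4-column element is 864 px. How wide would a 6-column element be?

4c + 3·36 = 864 → 4c = 756 → c = 189 px.
Span of 6: 6·189 + 5·36 = 1134 + 180 = 1314 px.

1314 px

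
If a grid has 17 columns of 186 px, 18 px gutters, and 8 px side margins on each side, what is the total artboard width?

Artboard = 2·8 + 17·186 + 16·18 = 16 + 3162 + 288 = 3466 px.

3466 px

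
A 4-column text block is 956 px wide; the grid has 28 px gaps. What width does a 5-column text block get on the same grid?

1202 px

Subtracting 3 gaps of 28 leaves 872 for 4 columns, so c = 218 px.
5 columns plus 4 gaps: 1090 + 112 = 1202 px.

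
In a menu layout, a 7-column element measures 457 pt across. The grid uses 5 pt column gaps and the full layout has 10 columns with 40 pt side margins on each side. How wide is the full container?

Subtracting 6 column gaps of 5 leaves 427 for 7 columns, so c = 61 pt.
Container = 2·40 + 10·61 + 9·5 = 80 + 610 + 45 = 735 pt.

735 pt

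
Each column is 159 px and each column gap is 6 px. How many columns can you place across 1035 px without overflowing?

6 columns

6 columns: 6·159 + 5·6 = 984 px ≤ 1035.
7 columns: 1149 px > 1035. So 6.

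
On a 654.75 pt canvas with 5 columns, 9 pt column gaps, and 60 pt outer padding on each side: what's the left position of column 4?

Subtract both margins: 654.75 − 2·60 = 534.75 pt.
534.75 − 4·9 = 498.75; ÷5 gives c = 99.75 pt.
Each column+gutter stride is 108.75 pt; 3 of them past the 60 pt margin is 60 + 326.25 = 386.25 pt.

386.25 pt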